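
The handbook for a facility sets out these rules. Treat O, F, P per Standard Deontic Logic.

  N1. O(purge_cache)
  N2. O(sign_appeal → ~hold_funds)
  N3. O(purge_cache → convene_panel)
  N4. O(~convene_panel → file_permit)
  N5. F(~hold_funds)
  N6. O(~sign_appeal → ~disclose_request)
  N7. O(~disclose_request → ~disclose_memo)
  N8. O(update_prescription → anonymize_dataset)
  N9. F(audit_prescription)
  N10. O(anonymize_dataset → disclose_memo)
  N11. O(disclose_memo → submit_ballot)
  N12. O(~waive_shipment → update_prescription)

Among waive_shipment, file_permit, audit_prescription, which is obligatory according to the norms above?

waive_shipment

Premise 5 is F(~hold_funds), i.e. O(hold_funds).
The contrapositive of premise 2 (O(sign_appeal → ~hold_funds)) is O(hold_funds → ~sign_appeal), and O(hold_funds) is already established, so O(~sign_appeal).
With premise 6, O(~sign_appeal → ~disclose_request), the K-axiom yields O(~disclose_request).
Applying K to premise 7 (O(~disclose_request → ~disclose_memo)) and O(~disclose_request) yields O(~disclose_memo).
The contrapositive of premise 10 (O(anonymize_dataset → disclose_memo)) is O(~disclose_memo → ~anonymize_dataset), and O(~disclose_memo) is already established, so O(~anonymize_dataset).
Premise 8 is O(update_prescription → anonymize_dataset); contrapositively O(~anonymize_dataset → ~update_prescription). Since O(~anonymize_dataset) holds, K gives O(~update_prescription).
Premise 12, O(~waive_shipment → update_prescription), contraposes to O(~update_prescription → waive_shipment); with O(~update_prescription) we get O(waive_shipment).
So O(waive_shipment) holds — waive_shipment is obligatory. None of the other listed options is made obligatory by any chain of premises.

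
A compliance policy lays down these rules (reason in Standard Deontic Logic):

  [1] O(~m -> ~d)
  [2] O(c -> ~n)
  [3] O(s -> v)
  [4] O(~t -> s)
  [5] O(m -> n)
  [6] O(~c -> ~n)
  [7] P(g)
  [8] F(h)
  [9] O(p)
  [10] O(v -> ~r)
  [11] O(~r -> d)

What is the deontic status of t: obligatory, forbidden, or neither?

Obligatory

By case analysis on ~c: premise 6 gives O(~c -> ~n) and premise 2 gives O(c -> ~n), so O(~n) either way.
Premise 5 is O(m -> n); contrapositively O(~n -> ~m). Since O(~n) holds, K gives O(~m).
From O(~m) and premise 1, O(~m -> ~d), we obtain O(~d).
The contrapositive of premise 11 (O(~r -> d)) is O(~d -> r), and O(~d) is already established, so O(r).
Premise 10, O(v -> ~r), contraposes to O(r -> ~v); with O(r) we get O(~v).
Premise 3, O(s -> v), contraposes to O(~v -> ~s); with O(~v) we get O(~s).
Premise 4, O(~t -> s), contraposes to O(~s -> t); with O(~s) we get O(t).
Premises 7, 8, 9 do not contribute to this derivation.
Hence t is obligatory.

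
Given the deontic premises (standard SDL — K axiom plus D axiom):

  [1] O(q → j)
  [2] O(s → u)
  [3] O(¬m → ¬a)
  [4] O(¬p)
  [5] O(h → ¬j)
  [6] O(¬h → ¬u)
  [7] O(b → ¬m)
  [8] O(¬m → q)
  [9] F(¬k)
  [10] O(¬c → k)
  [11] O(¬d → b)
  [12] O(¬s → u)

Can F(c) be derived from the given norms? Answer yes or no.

No

Premise 10 is O(¬c → k); even if O(k) held, inferring O(¬c) would be affirming the consequent — invalid.
No other premise forces O(¬c). An ideal world satisfying every premise can still have c true, so F(c) is not derivable.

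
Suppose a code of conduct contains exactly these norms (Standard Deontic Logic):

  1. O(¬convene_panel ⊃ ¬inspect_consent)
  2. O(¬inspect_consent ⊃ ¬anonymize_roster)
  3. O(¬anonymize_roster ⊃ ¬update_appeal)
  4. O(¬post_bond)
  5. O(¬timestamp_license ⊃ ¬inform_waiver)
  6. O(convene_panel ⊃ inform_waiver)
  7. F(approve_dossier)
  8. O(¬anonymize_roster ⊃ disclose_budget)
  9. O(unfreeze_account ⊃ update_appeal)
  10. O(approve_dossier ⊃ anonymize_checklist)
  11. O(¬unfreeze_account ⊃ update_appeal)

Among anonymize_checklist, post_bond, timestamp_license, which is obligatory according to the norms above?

Premises 11 and 9 are O(¬unfreeze_account ⊃ update_appeal) and O(unfreeze_account ⊃ update_appeal); every ideal world satisfies ¬unfreeze_account or unfreeze_account, so in either case update_appeal holds — hence O(update_appeal).
The contrapositive of premise 3 (O(¬anonymize_roster ⊃ ¬update_appeal)) is O(update_appeal ⊃ anonymize_roster), and O(update_appeal) is already established, so O(anonymize_roster).
Premise 2, O(¬inspect_consent ⊃ ¬anonymize_roster), contraposes to O(anonymize_roster ⊃ inspect_consent); with O(anonymize_roster) we get O(inspect_consent).
The contrapositive of premise 1 (O(¬convene_panel ⊃ ¬inspect_consent)) is O(inspect_consent ⊃ convene_panel), and O(inspect_consent) is already established, so O(convene_panel).
With premise 6, O(convene_panel ⊃ inform_waiver), the K-axiom yields O(inform_waiver).
Premise 5, O(¬timestamp_license ⊃ ¬inform_waiver), contraposes to O(inform_waiver ⊃ timestamp_license); with O(inform_waiver) we get O(timestamp_license).
So O(timestamp_license) holds — timestamp_license is obligatory. None of the other listed options is made obligatory by any chain of premises.

timestamp_license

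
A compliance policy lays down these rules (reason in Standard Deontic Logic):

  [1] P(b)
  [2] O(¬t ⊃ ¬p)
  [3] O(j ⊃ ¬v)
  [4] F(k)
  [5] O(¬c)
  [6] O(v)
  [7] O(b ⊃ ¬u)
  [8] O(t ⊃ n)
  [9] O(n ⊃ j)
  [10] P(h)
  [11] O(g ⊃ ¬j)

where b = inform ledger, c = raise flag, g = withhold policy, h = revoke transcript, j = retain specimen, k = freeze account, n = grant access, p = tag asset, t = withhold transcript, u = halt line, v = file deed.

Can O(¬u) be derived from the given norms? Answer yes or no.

No

Premise 7 is O(b ⊃ ¬u), but O(b) is not derivable from the premises (the permission P(b) asserts only ¬O(¬b), not O(b)), so it does not yield O(¬u).
No other premise forces O(¬u). An ideal world satisfying every premise can still have ¬u false, so O(¬u) is not derivable.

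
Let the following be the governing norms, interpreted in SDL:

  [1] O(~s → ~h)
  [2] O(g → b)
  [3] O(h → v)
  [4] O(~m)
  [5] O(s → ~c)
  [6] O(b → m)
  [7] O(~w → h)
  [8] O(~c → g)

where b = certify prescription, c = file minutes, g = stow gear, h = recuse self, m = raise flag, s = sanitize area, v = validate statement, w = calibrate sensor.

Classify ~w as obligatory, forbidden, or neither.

Forbidden

From premise 4 we have O(~m).
Premise 6 is O(b → m); contrapositively O(~m → ~b). Since O(~m) holds, K gives O(~b).
Premise 2 is O(g → b); contrapositively O(~b → ~g). Since O(~b) holds, K gives O(~g).
The contrapositive of premise 8 (O(~c → g)) is O(~g → c), and O(~g) is already established, so O(c).
Premise 5 is O(s → ~c); contrapositively O(c → ~s). Since O(c) holds, K gives O(~s).
From O(~s) and premise 1, O(~s → ~h), we obtain O(~h).
The contrapositive of premise 7 (O(~w → h)) is O(~h → w), and O(~h) is already established, so O(w).
Premise 3 does not contribute to this derivation.
Thus O(w), which is F(~w): ~w is forbidden.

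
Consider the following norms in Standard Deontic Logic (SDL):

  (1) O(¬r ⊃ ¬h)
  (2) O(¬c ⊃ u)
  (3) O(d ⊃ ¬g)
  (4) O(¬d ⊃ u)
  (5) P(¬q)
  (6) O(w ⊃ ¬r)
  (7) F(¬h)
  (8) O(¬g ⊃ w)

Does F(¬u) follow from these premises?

Premise 7, F(¬h), is equivalent to O(h).
Premise 1 is O(¬r ⊃ ¬h); contrapositively O(h ⊃ r). Since O(h) holds, K gives O(r).
The contrapositive of premise 6 (O(w ⊃ ¬r)) is O(r ⊃ ¬w), and O(r) is already established, so O(¬w).
The contrapositive of premise 8 (O(¬g ⊃ w)) is O(¬w ⊃ g), and O(¬w) is already established, so O(g).
The contrapositive of premise 3 (O(d ⊃ ¬g)) is O(g ⊃ ¬d), and O(g) is already established, so O(¬d).
Premise 4 is O(¬d ⊃ u); since O(¬d), deontic closure gives O(u).
Premises 2, 5 do not contribute to this derivation.
So O(u) holds, i.e. F(¬u). The claim follows.

Yes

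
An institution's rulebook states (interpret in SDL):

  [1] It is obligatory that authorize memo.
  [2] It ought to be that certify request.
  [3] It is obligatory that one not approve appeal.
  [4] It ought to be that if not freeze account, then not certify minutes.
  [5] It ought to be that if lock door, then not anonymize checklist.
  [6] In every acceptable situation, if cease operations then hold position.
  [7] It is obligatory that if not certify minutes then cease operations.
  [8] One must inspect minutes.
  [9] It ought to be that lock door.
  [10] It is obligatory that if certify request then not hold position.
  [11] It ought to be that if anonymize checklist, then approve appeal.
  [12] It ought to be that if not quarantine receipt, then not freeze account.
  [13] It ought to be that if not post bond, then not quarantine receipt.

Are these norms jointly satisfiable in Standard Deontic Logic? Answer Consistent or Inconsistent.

Consistent

Premise 11 is O(anonymize_checklist → approve_appeal), but O(anonymize_checklist) is not derivable from the premises, so it does not yield O(approve_appeal).
So O(approve_appeal) is not derivable, and the apparent clash with O(¬approve_appeal) does not arise.
A world satisfying every obligation exists (e.g. anonymize_checklist=false, approve_appeal=false, authorize_memo=true, cease_operations=false, certify_minutes=true, certify_request=true, freeze_account=true, hold_position=false, inspect_minutes=true, lock_door=true, post_bond=true, quarantine_receipt=true); no atom is both obligatory and forbidden, so the set is consistent.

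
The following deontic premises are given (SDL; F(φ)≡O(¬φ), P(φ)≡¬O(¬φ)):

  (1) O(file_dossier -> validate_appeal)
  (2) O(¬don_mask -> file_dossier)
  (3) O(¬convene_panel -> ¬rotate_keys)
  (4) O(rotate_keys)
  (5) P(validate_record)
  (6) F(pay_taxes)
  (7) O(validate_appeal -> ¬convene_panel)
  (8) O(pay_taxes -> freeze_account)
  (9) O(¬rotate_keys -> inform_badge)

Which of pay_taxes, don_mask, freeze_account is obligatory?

don_mask

Premise 4 gives O(rotate_keys).
Premise 3 is O(¬convene_panel -> ¬rotate_keys); contrapositively O(rotate_keys -> convene_panel). Since O(rotate_keys) holds, K gives O(convene_panel).
Premise 7 is O(validate_appeal -> ¬convene_panel); contrapositively O(convene_panel -> ¬validate_appeal). Since O(convene_panel) holds, K gives O(¬validate_appeal).
The contrapositive of premise 1 (O(file_dossier -> validate_appeal)) is O(¬validate_appeal -> ¬file_dossier), and O(¬validate_appeal) is already established, so O(¬file_dossier).
Premise 2, O(¬don_mask -> file_dossier), contraposes to O(¬file_dossier -> don_mask); with O(¬file_dossier) we get O(don_mask).
So O(don_mask) holds — don_mask is obligatory. None of the other listed options is made obligatory by any chain of premises.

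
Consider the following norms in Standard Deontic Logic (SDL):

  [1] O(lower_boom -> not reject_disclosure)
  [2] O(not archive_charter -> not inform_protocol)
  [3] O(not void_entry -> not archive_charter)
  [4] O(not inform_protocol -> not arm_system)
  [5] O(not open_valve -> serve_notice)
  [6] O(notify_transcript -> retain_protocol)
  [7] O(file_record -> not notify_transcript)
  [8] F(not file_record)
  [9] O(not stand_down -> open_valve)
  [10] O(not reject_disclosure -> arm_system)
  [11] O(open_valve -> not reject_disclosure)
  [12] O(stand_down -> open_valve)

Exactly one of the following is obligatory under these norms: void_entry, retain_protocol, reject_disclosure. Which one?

By case analysis on stand_down: premise 12 gives O(stand_down -> open_valve) and premise 9 gives O(not stand_down -> open_valve), so O(open_valve) either way.
From O(open_valve) and premise 11, O(open_valve -> not reject_disclosure), we obtain O(not reject_disclosure).
Premise 10 is O(not reject_disclosure -> arm_system); since O(not reject_disclosure), deontic closure gives O(arm_system).
Premise 4, O(not inform_protocol -> not arm_system), contraposes to O(arm_system -> inform_protocol); with O(arm_system) we get O(inform_protocol).
The contrapositive of premise 2 (O(not archive_charter -> not inform_protocol)) is O(inform_protocol -> archive_charter), and O(inform_protocol) is already established, so O(archive_charter).
Premise 3 is O(not void_entry -> not archive_charter); contrapositively O(archive_charter -> void_entry). Since O(archive_charter) holds, K gives O(void_entry).
So O(void_entry) holds — void_entry is obligatory. None of the other listed options is made obligatory by any chain of premises.

void_entry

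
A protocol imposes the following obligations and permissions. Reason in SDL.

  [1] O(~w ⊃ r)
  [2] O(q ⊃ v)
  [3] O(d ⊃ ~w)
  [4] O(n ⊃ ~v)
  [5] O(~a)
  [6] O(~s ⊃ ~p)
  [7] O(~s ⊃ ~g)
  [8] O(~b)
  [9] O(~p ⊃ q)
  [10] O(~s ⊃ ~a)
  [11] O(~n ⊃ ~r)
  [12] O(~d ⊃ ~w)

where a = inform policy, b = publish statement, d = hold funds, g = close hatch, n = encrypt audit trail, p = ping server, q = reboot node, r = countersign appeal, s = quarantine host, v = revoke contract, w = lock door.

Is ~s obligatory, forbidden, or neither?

Premises 12 and 3 are O(~d ⊃ ~w) and O(d ⊃ ~w); every ideal world satisfies ~d or d, so in either case ~w holds — hence O(~w).
Premise 1 is O(~w ⊃ r); since O(~w), deontic closure gives O(r).
Premise 11, O(~n ⊃ ~r), contraposes to O(r ⊃ n); with O(r) we get O(n).
From O(n) and premise 4, O(n ⊃ ~v), we obtain O(~v).
Premise 2 is O(q ⊃ v); contrapositively O(~v ⊃ ~q). Since O(~v) holds, K gives O(~q).
Premise 9, O(~p ⊃ q), contraposes to O(~q ⊃ p); with O(~q) we get O(p).
Premise 6, O(~s ⊃ ~p), contraposes to O(p ⊃ s); with O(p) we get O(s).
Premises 5, 7, 8, 10 do not contribute to this derivation.
Thus O(s), which is F(~s): ~s is forbidden.

Forbidden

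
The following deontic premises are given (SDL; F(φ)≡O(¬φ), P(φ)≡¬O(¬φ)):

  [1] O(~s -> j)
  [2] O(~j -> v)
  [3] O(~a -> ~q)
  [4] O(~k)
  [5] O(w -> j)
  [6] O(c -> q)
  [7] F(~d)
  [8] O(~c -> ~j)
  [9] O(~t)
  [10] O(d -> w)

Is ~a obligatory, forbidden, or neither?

Forbidden

F(~d) at premise 7 means O(d).
From O(d) and premise 10, O(d -> w), we obtain O(w).
Premise 5 is O(w -> j); since O(w), deontic closure gives O(j).
Premise 8, O(~c -> ~j), contraposes to O(j -> c); with O(j) we get O(c).
With premise 6, O(c -> q), the K-axiom yields O(q).
Premise 3, O(~a -> ~q), contraposes to O(q -> a); with O(q) we get O(a).
Premises 1, 2, 4, 9 do not contribute to this derivation.
Thus O(a), which is F(~a): ~a is forbidden.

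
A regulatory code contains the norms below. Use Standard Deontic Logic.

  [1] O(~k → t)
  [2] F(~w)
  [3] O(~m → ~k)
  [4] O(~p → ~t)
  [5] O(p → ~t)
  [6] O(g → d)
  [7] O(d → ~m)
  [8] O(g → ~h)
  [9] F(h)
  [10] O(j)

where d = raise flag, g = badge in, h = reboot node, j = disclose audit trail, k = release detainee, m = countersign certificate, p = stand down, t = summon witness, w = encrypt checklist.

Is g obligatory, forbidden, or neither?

Forbidden

Premises 4 and 5 are O(~p → ~t) and O(p → ~t); every ideal world satisfies ~p or p, so in either case ~t holds — hence O(~t).
The contrapositive of premise 1 (O(~k → t)) is O(~t → k), and O(~t) is already established, so O(k).
The contrapositive of premise 3 (O(~m → ~k)) is O(k → m), and O(k) is already established, so O(m).
The contrapositive of premise 7 (O(d → ~m)) is O(m → ~d), and O(m) is already established, so O(~d).
Premise 6, O(g → d), contraposes to O(~d → ~g); with O(~d) we get O(~g).
Premises 2, 8, 9, 10 do not contribute to this derivation.
Thus O(~g), which is F(g): g is forbidden.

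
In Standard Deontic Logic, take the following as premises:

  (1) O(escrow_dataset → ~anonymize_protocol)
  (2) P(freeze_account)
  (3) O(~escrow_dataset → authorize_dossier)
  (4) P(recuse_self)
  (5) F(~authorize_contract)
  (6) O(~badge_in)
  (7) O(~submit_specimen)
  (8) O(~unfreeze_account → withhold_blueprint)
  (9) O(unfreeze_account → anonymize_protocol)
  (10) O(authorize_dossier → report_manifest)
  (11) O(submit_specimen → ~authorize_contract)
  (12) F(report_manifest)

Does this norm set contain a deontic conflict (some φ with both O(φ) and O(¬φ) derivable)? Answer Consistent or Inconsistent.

Premise 11 is O(submit_specimen → ~authorize_contract), but O(submit_specimen) is not derivable from the premises, so it does not yield O(~authorize_contract).
So O(~authorize_contract) is not derivable, and the apparent clash with O(authorize_contract) does not arise.
A world satisfying every obligation exists (e.g. anonymize_protocol=false, authorize_contract=true, authorize_dossier=false, badge_in=false, escrow_dataset=true, freeze_account=false, recuse_self=false, report_manifest=false, submit_specimen=false, unfreeze_account=false, withhold_blueprint=true); no atom is both obligatory and forbidden, so the set is consistent.

Consistent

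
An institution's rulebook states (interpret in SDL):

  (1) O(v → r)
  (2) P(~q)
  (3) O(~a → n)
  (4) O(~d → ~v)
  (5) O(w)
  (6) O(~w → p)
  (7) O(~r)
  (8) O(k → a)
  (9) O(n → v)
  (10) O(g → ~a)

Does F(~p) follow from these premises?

Premise 6 is O(~w → p), but O(~w) is not derivable from the premises, so it does not yield O(p).
No other premise forces O(p). An ideal world satisfying every premise can still have ~p true, so F(~p) is not derivable.

No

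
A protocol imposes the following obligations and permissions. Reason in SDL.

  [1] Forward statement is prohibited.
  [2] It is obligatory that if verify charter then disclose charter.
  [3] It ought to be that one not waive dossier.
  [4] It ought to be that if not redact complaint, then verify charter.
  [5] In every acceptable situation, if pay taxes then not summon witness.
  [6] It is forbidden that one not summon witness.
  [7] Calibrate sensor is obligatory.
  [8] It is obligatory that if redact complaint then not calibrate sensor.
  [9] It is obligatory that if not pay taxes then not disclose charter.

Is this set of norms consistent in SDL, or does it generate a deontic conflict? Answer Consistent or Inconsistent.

Inconsistent

F(¬summon_witness) at premise 6 means O(summon_witness).
Premise 5, O(pay_taxes → ¬summon_witness), contraposes to O(summon_witness → ¬pay_taxes); with O(summon_witness) we get O(¬pay_taxes).
From O(¬pay_taxes) and premise 9, O(¬pay_taxes → ¬disclose_charter), we obtain O(¬disclose_charter).
Premise 2, O(verify_charter → disclose_charter), contraposes to O(¬disclose_charter → ¬verify_charter); with O(¬disclose_charter) we get O(¬verify_charter).
The contrapositive of premise 4 (O(¬redact_complaint → verify_charter)) is O(¬verify_charter → redact_complaint), and O(¬verify_charter) is already established, so O(redact_complaint).
With premise 8, O(redact_complaint → ¬calibrate_sensor), the K-axiom yields O(¬calibrate_sensor).
Yet premise 7 states O(calibrate_sensor).
We now have both O(¬calibrate_sensor) and O(calibrate_sensor) — calibrate_sensor is simultaneously obligatory and forbidden, violating the D-axiom.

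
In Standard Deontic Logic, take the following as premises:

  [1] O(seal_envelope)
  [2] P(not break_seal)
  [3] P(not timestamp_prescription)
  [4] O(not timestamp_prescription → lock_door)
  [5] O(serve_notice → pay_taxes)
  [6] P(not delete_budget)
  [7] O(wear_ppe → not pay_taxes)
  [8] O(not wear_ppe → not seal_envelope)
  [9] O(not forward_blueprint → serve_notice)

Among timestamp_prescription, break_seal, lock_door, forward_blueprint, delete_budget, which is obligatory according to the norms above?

Premise 1 states O(seal_envelope) outright.
The contrapositive of premise 8 (O(not wear_ppe → not seal_envelope)) is O(seal_envelope → wear_ppe), and O(seal_envelope) is already established, so O(wear_ppe).
Applying K to premise 7 (O(wear_ppe → not pay_taxes)) and O(wear_ppe) yields O(not pay_taxes).
The contrapositive of premise 5 (O(serve_notice → pay_taxes)) is O(not pay_taxes → not serve_notice), and O(not pay_taxes) is already established, so O(not serve_notice).
The contrapositive of premise 9 (O(not forward_blueprint → serve_notice)) is O(not serve_notice → forward_blueprint), and O(not serve_notice) is already established, so O(forward_blueprint).
So O(forward_blueprint) holds — forward_blueprint is obligatory. None of the other listed options is made obligatory by any chain of premises.

forward_blueprint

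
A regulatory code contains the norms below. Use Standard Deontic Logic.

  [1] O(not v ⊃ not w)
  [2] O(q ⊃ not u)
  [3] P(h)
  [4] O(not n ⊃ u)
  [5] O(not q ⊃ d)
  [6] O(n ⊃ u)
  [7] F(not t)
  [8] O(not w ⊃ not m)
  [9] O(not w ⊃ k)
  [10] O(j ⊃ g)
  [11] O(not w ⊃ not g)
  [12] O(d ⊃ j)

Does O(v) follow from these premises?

Premises 6 and 4 cover both cases: O(n ⊃ u) and O(not n ⊃ u). Since n ∨ not n is a tautology, O(u) follows.
Premise 2, O(q ⊃ not u), contraposes to O(u ⊃ not q); with O(u) we get O(not q).
Applying K to premise 5 (O(not q ⊃ d)) and O(not q) yields O(d).
Premise 12 is O(d ⊃ j); since O(d), deontic closure gives O(j).
Premise 10 is O(j ⊃ g); since O(j), deontic closure gives O(g).
Premise 11, O(not w ⊃ not g), contraposes to O(g ⊃ w); with O(g) we get O(w).
Premise 1 is O(not v ⊃ not w); contrapositively O(w ⊃ v). Since O(w) holds, K gives O(v).
Premises 3, 7, 8, 9 do not contribute to this derivation.
So O(v) follows.

Yes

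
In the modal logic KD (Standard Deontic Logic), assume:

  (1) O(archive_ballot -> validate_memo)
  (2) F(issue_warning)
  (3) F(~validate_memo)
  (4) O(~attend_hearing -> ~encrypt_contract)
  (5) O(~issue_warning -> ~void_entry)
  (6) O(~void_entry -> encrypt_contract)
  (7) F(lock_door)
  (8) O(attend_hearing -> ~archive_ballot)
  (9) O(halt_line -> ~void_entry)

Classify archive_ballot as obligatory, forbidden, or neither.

Premise 2 is F(issue_warning), i.e. O(~issue_warning).
Applying K to premise 5 (O(~issue_warning -> ~void_entry)) and O(~issue_warning) yields O(~void_entry).
With premise 6, O(~void_entry -> encrypt_contract), the K-axiom yields O(encrypt_contract).
Premise 4 is O(~attend_hearing -> ~encrypt_contract); contrapositively O(encrypt_contract -> attend_hearing). Since O(encrypt_contract) holds, K gives O(attend_hearing).
Applying K to premise 8 (O(attend_hearing -> ~archive_ballot)) and O(attend_hearing) yields O(~archive_ballot).
Premises 1, 3, 7, 9 do not contribute to this derivation.
Thus O(~archive_ballot), which is F(archive_ballot): archive_ballot is forbidden.

Forbidden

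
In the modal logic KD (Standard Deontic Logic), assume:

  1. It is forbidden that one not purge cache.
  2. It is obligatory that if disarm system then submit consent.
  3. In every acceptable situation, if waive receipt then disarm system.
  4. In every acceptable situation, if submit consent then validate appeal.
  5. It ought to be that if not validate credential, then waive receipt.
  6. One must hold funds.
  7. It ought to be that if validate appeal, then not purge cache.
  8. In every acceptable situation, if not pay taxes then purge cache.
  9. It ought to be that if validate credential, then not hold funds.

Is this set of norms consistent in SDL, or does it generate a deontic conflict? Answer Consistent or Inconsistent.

Premise 1, F(¬purge_cache), is equivalent to O(purge_cache).
Premise 7 is O(validate_appeal → ¬purge_cache); contrapositively O(purge_cache → ¬validate_appeal). Since O(purge_cache) holds, K gives O(¬validate_appeal).
Premise 4 is O(submit_consent → validate_appeal); contrapositively O(¬validate_appeal → ¬submit_consent). Since O(¬validate_appeal) holds, K gives O(¬submit_consent).
The contrapositive of premise 2 (O(disarm_system → submit_consent)) is O(¬submit_consent → ¬disarm_system), and O(¬submit_consent) is already established, so O(¬disarm_system).
The contrapositive of premise 3 (O(waive_receipt → disarm_system)) is O(¬disarm_system → ¬waive_receipt), and O(¬disarm_system) is already established, so O(¬waive_receipt).
Premise 5 is O(¬validate_credential → waive_receipt); contrapositively O(¬waive_receipt → validate_credential). Since O(¬waive_receipt) holds, K gives O(validate_credential).
From O(validate_credential) and premise 9, O(validate_credential → ¬hold_funds), we obtain O(¬hold_funds).
Yet premise 6 states O(hold_funds).
We now have both O(¬hold_funds) and O(hold_funds) — hold_funds is simultaneously obligatory and forbidden, violating the D-axiom.

Inconsistent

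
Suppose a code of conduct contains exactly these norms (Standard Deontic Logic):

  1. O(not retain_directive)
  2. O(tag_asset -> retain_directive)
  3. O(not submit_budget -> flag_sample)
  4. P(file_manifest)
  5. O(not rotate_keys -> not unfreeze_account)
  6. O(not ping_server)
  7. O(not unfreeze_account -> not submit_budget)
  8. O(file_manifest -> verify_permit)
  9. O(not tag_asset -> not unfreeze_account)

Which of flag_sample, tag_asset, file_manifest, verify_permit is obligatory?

Premise 1 states O(not retain_directive) outright.
Premise 2 is O(tag_asset -> retain_directive); contrapositively O(not retain_directive -> not tag_asset). Since O(not retain_directive) holds, K gives O(not tag_asset).
Premise 9 is O(not tag_asset -> not unfreeze_account); since O(not tag_asset), deontic closure gives O(not unfreeze_account).
With premise 7, O(not unfreeze_account -> not submit_budget), the K-axiom yields O(not submit_budget).
Applying K to premise 3 (O(not submit_budget -> flag_sample)) and O(not submit_budget) yields O(flag_sample).
So O(flag_sample) holds — flag_sample is obligatory. None of the other listed options is made obligatory by any chain of premises.

flag_sample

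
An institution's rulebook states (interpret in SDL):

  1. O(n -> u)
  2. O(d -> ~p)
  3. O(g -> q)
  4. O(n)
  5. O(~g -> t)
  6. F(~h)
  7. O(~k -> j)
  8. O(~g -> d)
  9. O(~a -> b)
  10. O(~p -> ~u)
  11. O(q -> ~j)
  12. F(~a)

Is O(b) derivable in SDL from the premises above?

Premise 9 is O(~a -> b), but O(~a) is not derivable from the premises, so it does not yield O(b).
No other premise forces O(b). An ideal world satisfying every premise can still have b false, so O(b) is not derivable.

No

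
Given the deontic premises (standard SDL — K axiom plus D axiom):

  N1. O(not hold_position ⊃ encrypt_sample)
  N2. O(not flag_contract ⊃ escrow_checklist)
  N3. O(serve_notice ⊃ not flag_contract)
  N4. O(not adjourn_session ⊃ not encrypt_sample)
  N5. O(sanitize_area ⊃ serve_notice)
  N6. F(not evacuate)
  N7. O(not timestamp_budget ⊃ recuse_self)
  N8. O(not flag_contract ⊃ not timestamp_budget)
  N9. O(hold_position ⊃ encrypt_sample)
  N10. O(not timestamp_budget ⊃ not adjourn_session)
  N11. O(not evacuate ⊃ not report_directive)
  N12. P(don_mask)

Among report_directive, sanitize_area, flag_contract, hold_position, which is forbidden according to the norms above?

sanitize_area

Premises 1 and 9 cover both cases: O(not hold_position ⊃ encrypt_sample) and O(hold_position ⊃ encrypt_sample). Since not hold_position ∨ hold_position is a tautology, O(encrypt_sample) follows.
Premise 4, O(not adjourn_session ⊃ not encrypt_sample), contraposes to O(encrypt_sample ⊃ adjourn_session); with O(encrypt_sample) we get O(adjourn_session).
The contrapositive of premise 10 (O(not timestamp_budget ⊃ not adjourn_session)) is O(adjourn_session ⊃ timestamp_budget), and O(adjourn_session) is already established, so O(timestamp_budget).
The contrapositive of premise 8 (O(not flag_contract ⊃ not timestamp_budget)) is O(timestamp_budget ⊃ flag_contract), and O(timestamp_budget) is already established, so O(flag_contract).
Premise 3, O(serve_notice ⊃ not flag_contract), contraposes to O(flag_contract ⊃ not serve_notice); with O(flag_contract) we get O(not serve_notice).
Premise 5, O(sanitize_area ⊃ serve_notice), contraposes to O(not serve_notice ⊃ not sanitize_area); with O(not serve_notice) we get O(not sanitize_area).
So O(not sanitize_area) holds, i.e. sanitize_area is forbidden. None of the other listed options is forbidden under the premises.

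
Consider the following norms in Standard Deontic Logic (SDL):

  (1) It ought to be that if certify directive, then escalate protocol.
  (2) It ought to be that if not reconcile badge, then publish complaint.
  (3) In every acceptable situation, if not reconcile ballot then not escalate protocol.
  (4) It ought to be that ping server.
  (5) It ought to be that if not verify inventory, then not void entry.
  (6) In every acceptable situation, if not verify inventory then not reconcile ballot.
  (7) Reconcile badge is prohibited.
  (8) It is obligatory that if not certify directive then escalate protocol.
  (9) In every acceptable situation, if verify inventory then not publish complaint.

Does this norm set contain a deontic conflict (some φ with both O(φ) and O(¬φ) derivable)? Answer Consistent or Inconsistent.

By case analysis on ¬certify_directive: premise 8 gives O(¬certify_directive → escalate_protocol) and premise 1 gives O(certify_directive → escalate_protocol), so O(escalate_protocol) either way.
The contrapositive of premise 3 (O(¬reconcile_ballot → ¬escalate_protocol)) is O(escalate_protocol → reconcile_ballot), and O(escalate_protocol) is already established, so O(reconcile_ballot).
The contrapositive of premise 6 (O(¬verify_inventory → ¬reconcile_ballot)) is O(reconcile_ballot → verify_inventory), and O(reconcile_ballot) is already established, so O(verify_inventory).
From O(verify_inventory) and premise 9, O(verify_inventory → ¬publish_complaint), we obtain O(¬publish_complaint).
The contrapositive of premise 2 (O(¬reconcile_badge → publish_complaint)) is O(¬publish_complaint → reconcile_badge), and O(¬publish_complaint) is already established, so O(reconcile_badge).
However, F(reconcile_badge) at premise 7 amounts to O(¬reconcile_badge).
We now have both O(reconcile_badge) and O(¬reconcile_badge) — reconcile_badge is simultaneously obligatory and forbidden, violating the D-axiom.

Inconsistent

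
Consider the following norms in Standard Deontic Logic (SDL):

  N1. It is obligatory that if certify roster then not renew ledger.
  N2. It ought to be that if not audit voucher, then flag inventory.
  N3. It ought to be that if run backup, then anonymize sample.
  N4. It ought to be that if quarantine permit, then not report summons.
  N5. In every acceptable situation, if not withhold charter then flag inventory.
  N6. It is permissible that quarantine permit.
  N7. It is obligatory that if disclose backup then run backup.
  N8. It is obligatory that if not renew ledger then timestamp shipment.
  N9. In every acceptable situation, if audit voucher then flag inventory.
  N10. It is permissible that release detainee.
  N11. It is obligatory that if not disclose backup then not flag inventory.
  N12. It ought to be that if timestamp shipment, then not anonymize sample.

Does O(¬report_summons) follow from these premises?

No

Premise 4 is O(quarantine_permit → ¬report_summons), but O(quarantine_permit) is not derivable from the premises (the permission P(quarantine_permit) asserts only ¬O(¬quarantine_permit), not O(quarantine_permit)), so it does not yield O(¬report_summons).
No other premise forces O(¬report_summons). An ideal world satisfying every premise can still have ¬report_summons false, so O(¬report_summons) is not derivable.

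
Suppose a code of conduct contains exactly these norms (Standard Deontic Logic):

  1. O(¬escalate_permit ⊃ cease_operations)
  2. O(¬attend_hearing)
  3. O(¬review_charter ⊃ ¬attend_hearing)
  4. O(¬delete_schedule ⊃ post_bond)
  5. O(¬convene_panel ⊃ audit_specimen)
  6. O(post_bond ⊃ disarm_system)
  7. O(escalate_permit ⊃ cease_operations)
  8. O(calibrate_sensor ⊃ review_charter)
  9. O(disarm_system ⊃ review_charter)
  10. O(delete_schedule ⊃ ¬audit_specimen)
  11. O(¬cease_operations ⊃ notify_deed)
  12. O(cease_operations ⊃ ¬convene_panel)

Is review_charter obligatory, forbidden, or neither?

Obligatory

Premises 1 and 7 cover both cases: O(¬escalate_permit ⊃ cease_operations) and O(escalate_permit ⊃ cease_operations). Since ¬escalate_permit ∨ escalate_permit is a tautology, O(cease_operations) follows.
Applying K to premise 12 (O(cease_operations ⊃ ¬convene_panel)) and O(cease_operations) yields O(¬convene_panel).
Applying K to premise 5 (O(¬convene_panel ⊃ audit_specimen)) and O(¬convene_panel) yields O(audit_specimen).
Premise 10 is O(delete_schedule ⊃ ¬audit_specimen); contrapositively O(audit_specimen ⊃ ¬delete_schedule). Since O(audit_specimen) holds, K gives O(¬delete_schedule).
From O(¬delete_schedule) and premise 4, O(¬delete_schedule ⊃ post_bond), we obtain O(post_bond).
Premise 6 is O(post_bond ⊃ disarm_system); since O(post_bond), deontic closure gives O(disarm_system).
Applying K to premise 9 (O(disarm_system ⊃ review_charter)) and O(disarm_system) yields O(review_charter).
Premises 2, 3, 8, 11 do not contribute to this derivation.
Hence review_charter is obligatory.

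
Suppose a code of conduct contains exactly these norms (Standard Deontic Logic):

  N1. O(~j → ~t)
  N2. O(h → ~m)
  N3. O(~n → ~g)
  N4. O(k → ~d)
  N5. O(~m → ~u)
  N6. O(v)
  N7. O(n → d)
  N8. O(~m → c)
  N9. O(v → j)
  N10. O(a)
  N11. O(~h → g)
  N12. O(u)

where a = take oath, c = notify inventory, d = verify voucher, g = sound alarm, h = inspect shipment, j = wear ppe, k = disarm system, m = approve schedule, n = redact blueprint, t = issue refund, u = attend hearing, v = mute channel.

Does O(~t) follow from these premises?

No

Premise 1 is O(~j → ~t), but O(~j) is not derivable from the premises, so it does not yield O(~t).
No other premise forces O(~t). An ideal world satisfying every premise can still have ~t false, so O(~t) is not derivable.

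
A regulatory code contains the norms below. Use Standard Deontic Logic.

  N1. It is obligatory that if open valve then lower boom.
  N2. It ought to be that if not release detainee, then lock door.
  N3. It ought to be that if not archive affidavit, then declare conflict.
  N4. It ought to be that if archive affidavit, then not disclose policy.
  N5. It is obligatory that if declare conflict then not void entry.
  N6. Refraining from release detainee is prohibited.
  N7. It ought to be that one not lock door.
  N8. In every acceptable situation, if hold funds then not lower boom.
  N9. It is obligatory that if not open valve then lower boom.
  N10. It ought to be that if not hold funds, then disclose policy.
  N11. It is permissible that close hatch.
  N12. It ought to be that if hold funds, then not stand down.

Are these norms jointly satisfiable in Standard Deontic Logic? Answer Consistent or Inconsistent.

Premise 2 is O(¬release_detainee → lock_door), but O(¬release_detainee) is not derivable from the premises, so it does not yield O(lock_door).
So O(lock_door) is not derivable, and the apparent clash with O(¬lock_door) does not arise.
A world satisfying every obligation exists (e.g. archive_affidavit=false, close_hatch=false, declare_conflict=true, disclose_policy=true, hold_funds=false, lock_door=false, lower_boom=true, open_valve=false, release_detainee=true, stand_down=false, void_entry=false); no atom is both obligatory and forbidden, so the set is consistent.

Consistent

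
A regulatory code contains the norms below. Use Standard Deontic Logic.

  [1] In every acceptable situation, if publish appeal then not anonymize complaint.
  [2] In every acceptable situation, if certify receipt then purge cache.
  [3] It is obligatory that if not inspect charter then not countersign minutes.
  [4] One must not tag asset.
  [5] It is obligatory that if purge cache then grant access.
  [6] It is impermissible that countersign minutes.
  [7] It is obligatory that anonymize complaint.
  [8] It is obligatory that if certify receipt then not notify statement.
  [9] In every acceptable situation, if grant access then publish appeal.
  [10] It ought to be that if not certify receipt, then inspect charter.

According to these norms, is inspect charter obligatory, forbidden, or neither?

Premise 7 states O(anonymize_complaint) outright.
Premise 1, O(publish_appeal → ¬anonymize_complaint), contraposes to O(anonymize_complaint → ¬publish_appeal); with O(anonymize_complaint) we get O(¬publish_appeal).
Premise 9 is O(grant_access → publish_appeal); contrapositively O(¬publish_appeal → ¬grant_access). Since O(¬publish_appeal) holds, K gives O(¬grant_access).
Premise 5, O(purge_cache → grant_access), contraposes to O(¬grant_access → ¬purge_cache); with O(¬grant_access) we get O(¬purge_cache).
Premise 2 is O(certify_receipt → purge_cache); contrapositively O(¬purge_cache → ¬certify_receipt). Since O(¬purge_cache) holds, K gives O(¬certify_receipt).
Applying K to premise 10 (O(¬certify_receipt → inspect_charter)) and O(¬certify_receipt) yields O(inspect_charter).
Premises 3, 4, 6, 8 do not contribute to this derivation.
Hence inspect_charter is obligatory.

Obligatory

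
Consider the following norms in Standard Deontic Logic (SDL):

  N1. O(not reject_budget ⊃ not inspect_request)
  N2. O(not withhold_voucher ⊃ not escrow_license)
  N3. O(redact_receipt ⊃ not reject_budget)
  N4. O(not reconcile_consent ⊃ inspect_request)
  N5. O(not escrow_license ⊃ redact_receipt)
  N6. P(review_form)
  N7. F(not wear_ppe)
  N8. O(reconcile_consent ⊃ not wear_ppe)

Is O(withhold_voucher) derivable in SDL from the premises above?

Yes

Premise 7, F(not wear_ppe), is equivalent to O(wear_ppe).
The contrapositive of premise 8 (O(reconcile_consent ⊃ not wear_ppe)) is O(wear_ppe ⊃ not reconcile_consent), and O(wear_ppe) is already established, so O(not reconcile_consent).
From O(not reconcile_consent) and premise 4, O(not reconcile_consent ⊃ inspect_request), we obtain O(inspect_request).
Premise 1, O(not reject_budget ⊃ not inspect_request), contraposes to O(inspect_request ⊃ reject_budget); with O(inspect_request) we get O(reject_budget).
Premise 3, O(redact_receipt ⊃ not reject_budget), contraposes to O(reject_budget ⊃ not redact_receipt); with O(reject_budget) we get O(not redact_receipt).
The contrapositive of premise 5 (O(not escrow_license ⊃ redact_receipt)) is O(not redact_receipt ⊃ escrow_license), and O(not redact_receipt) is already established, so O(escrow_license).
The contrapositive of premise 2 (O(not withhold_voucher ⊃ not escrow_license)) is O(escrow_license ⊃ withhold_voucher), and O(escrow_license) is already established, so O(withhold_voucher).
Premise 6 does not contribute to this derivation.
So O(withhold_voucher) follows.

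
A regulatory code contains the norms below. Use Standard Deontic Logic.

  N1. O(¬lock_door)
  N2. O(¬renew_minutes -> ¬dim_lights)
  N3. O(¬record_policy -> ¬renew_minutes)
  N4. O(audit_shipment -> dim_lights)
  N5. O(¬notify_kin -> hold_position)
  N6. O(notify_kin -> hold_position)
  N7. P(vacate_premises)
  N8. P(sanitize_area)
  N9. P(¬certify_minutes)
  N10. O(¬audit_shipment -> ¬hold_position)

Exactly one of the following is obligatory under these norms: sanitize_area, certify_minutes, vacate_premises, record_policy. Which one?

record_policy

By case analysis on ¬notify_kin: premise 5 gives O(¬notify_kin -> hold_position) and premise 6 gives O(notify_kin -> hold_position), so O(hold_position) either way.
Premise 10 is O(¬audit_shipment -> ¬hold_position); contrapositively O(hold_position -> audit_shipment). Since O(hold_position) holds, K gives O(audit_shipment).
With premise 4, O(audit_shipment -> dim_lights), the K-axiom yields O(dim_lights).
Premise 2 is O(¬renew_minutes -> ¬dim_lights); contrapositively O(dim_lights -> renew_minutes). Since O(dim_lights) holds, K gives O(renew_minutes).
Premise 3 is O(¬record_policy -> ¬renew_minutes); contrapositively O(renew_minutes -> record_policy). Since O(renew_minutes) holds, K gives O(record_policy).
So O(record_policy) holds — record_policy is obligatory. None of the other listed options is made obligatory by any chain of premises.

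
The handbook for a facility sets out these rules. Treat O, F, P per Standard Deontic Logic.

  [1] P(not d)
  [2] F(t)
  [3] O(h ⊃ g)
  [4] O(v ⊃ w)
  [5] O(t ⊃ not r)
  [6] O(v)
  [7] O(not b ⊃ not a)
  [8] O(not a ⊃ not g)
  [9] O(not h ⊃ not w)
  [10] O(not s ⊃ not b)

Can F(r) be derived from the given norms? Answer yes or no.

No

Premise 5 is O(t ⊃ not r), but O(t) is not derivable from the premises, so it does not yield O(not r).
No other premise forces O(not r). An ideal world satisfying every premise can still have r true, so F(r) is not derivable.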